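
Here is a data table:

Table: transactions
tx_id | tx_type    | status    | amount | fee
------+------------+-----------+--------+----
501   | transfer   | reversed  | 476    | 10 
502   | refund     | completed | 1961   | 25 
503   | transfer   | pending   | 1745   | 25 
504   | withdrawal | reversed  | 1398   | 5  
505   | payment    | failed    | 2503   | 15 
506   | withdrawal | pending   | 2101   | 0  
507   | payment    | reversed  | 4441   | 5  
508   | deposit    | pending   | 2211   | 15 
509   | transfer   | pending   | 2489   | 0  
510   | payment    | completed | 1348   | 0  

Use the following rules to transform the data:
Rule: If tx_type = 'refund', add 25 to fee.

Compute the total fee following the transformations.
125

Step 1: Count records where tx_type = 'refund': 1
Step 2: Total bonus added: 1 × 25 = 25
Step 3: Original sum of fee: 100
Step 4: Final sum = 100 + 25 = 125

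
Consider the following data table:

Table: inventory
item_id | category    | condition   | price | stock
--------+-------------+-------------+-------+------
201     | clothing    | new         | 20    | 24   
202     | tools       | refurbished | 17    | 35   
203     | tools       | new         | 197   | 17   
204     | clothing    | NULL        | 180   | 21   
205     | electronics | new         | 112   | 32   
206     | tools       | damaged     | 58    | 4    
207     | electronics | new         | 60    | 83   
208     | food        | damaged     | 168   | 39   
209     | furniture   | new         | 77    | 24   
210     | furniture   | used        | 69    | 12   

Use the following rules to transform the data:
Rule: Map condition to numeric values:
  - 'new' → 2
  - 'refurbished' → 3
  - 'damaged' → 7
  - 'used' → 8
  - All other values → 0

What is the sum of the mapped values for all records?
35

Step 1: Apply mapping to each record
Step 2: Count by status:
  'new': 5 records × 2 = 10
  'refurbished': 1 records × 3 = 3
  'damaged': 2 records × 7 = 14
  'used': 1 records × 8 = 8
Step 3: Sum all mapped values = 35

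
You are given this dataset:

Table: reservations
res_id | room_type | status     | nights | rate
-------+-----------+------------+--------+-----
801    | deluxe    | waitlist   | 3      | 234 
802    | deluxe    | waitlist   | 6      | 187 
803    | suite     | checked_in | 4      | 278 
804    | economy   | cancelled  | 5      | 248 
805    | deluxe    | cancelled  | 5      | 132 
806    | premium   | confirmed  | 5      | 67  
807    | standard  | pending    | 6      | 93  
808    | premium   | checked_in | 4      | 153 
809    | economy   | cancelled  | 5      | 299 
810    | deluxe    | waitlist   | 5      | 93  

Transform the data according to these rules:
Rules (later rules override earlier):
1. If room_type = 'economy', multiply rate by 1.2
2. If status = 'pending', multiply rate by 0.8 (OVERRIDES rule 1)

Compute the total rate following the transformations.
1874.8

Step 1: Rule 2 takes priority for records with status = 'pending'
  - 1 records: 93 × 0.8 = 74.4
Step 2: Rule 1 applies to remaining records with room_type = 'economy'
  - 2 records: 547 × 1.2 = 656.4
Step 3: Other records unchanged: 1144
Step 4: Final sum = 74.4 + 656.4 + 1144 = 1874.8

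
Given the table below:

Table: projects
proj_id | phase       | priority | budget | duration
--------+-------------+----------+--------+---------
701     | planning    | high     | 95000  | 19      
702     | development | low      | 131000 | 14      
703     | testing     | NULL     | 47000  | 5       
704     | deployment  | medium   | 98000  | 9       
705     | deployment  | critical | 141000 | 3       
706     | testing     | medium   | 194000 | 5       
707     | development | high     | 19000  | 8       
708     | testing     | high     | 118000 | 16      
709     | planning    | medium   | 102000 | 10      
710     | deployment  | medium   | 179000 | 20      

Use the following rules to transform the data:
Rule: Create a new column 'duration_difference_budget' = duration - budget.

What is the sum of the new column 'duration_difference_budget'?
-1123891

Step 1: For each record, compute duration - budget
Example calculations:
  19 - 95000 = -94981
  14 - 131000 = -130986
  5 - 47000 = -46995
  ...
Step 2: Sum all derived values
Step 3: Total = -1123891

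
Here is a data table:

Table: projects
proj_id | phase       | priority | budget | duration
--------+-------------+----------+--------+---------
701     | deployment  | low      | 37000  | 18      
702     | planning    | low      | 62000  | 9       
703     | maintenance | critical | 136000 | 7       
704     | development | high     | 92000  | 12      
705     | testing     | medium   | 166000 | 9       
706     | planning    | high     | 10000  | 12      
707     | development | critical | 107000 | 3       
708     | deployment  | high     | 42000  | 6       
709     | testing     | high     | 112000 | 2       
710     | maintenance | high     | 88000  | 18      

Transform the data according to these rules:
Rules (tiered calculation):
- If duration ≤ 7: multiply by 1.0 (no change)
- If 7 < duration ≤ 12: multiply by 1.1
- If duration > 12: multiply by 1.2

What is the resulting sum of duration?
107.4

Step 1: Tier 1 (duration ≤ 7): 4 records, sum = 18 × 1.0 = 18.0
Step 2: Tier 2 (7 < duration ≤ 12): 4 records, sum = 42 × 1.1 = 46.2
Step 3: Tier 3 (duration > 12): 2 records, sum = 36 × 1.2 = 43.2
Step 4: Final sum = 18.0 + 46.2 + 43.2 = 107.4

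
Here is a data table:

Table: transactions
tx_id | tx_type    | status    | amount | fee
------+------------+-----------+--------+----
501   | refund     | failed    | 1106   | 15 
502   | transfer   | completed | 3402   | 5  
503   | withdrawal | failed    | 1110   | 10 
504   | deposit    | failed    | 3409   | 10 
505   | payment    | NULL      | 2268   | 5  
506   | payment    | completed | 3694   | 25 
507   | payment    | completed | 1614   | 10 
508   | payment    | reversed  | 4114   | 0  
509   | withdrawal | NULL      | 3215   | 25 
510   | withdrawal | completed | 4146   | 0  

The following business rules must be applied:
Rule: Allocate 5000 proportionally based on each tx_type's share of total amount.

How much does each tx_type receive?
deposit: 607.06, payment: 2081.7, refund: 196.95, transfer: 605.81, withdrawal: 1508.48

Step 1: Calculate total amount = 28078
Step 2: Calculate each tx_type's proportion:
  deposit: 3409/28078 = 12.14% → 607.06
  payment: 11690/28078 = 41.63% → 2081.7
  refund: 1106/28078 = 3.94% → 196.95
  transfer: 3402/28078 = 12.12% → 605.81
  withdrawal: 8471/28078 = 30.17% → 1508.48
Step 3: Verify: sum of allocations ≈ 5000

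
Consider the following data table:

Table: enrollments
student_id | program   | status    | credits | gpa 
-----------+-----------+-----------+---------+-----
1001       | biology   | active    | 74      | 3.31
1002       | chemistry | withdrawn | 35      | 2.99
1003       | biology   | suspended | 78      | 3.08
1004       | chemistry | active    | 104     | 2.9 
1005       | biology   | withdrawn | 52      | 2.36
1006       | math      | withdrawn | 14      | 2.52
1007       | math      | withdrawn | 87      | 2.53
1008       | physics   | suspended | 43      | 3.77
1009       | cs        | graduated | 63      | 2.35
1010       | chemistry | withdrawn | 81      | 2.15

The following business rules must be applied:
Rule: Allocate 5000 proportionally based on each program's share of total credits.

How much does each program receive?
biology: 1616.48, chemistry: 1743.26, cs: 499.21, math: 800.32, physics: 340.73

Step 1: Calculate total credits = 631
Step 2: Calculate each program's proportion:
  biology: 204/631 = 32.33% → 1616.48
  chemistry: 220/631 = 34.87% → 1743.26
  cs: 63/631 = 9.98% → 499.21
  math: 101/631 = 16.01% → 800.32
  physics: 43/631 = 6.81% → 340.73
Step 3: Verify: sum of allocations ≈ 5000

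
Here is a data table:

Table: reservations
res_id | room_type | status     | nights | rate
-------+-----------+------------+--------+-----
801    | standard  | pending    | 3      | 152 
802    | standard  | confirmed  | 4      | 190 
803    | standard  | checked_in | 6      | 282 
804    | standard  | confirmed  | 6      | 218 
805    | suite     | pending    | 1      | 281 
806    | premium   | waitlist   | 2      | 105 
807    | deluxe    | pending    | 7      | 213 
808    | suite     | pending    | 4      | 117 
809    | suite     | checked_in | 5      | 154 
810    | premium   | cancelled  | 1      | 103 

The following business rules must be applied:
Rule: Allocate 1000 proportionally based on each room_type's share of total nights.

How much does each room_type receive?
deluxe: 179.49, premium: 76.92, standard: 487.18, suite: 256.41

Step 1: Calculate total nights = 39
Step 2: Calculate each room_type's proportion:
  deluxe: 7/39 = 17.95% → 179.49
  premium: 3/39 = 7.69% → 76.92
  standard: 19/39 = 48.72% → 487.18
  suite: 10/39 = 25.64% → 256.41
Step 3: Verify: sum of allocations ≈ 1000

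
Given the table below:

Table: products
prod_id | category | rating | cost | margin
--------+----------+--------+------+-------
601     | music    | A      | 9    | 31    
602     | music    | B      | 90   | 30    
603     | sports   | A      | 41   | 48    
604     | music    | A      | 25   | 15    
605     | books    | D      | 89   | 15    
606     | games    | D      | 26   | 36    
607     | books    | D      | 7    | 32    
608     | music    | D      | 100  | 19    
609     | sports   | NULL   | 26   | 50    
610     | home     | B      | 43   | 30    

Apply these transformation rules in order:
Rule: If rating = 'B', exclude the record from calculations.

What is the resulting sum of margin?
246

Step 1: Identify records where rating = 'B'
Step 2: The excluded records sum to 60
Step 3: Original total margin = 306
Step 4: Remaining total = 306 - 60 = 246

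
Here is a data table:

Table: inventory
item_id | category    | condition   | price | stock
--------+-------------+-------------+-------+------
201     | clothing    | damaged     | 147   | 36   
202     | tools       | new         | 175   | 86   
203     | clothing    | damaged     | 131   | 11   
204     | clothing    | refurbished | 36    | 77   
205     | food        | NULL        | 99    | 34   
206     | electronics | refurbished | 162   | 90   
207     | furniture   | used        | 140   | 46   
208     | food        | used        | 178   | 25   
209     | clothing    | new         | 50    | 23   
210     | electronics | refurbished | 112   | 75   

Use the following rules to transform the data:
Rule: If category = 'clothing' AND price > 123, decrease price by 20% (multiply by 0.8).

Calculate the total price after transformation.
1174.4

Step 1: Find records where category = 'clothing' AND price > 123
Step 2: 2 records match, summing to 278
Step 3: After multiplier: 278 × 0.8 = 222.4
Step 4: Unaffected records sum: 952
Step 5: Final sum = 222.4 + 952 = 1174.4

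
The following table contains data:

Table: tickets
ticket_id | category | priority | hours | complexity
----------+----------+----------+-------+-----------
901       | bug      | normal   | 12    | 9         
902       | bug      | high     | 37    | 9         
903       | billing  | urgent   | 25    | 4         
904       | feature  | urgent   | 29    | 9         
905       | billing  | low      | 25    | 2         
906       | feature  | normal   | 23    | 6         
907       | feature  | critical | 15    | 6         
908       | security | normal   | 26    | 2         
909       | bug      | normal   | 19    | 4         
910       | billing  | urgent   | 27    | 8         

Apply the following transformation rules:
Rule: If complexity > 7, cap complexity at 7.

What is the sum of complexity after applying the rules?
52

Step 1: 4 records have complexity > 7
Step 2: These records originally summed to 35
Step 3: After capping: 4 × 7 = 28
Step 4: Unaffected records sum: 24
Step 5: Final sum = 28 + 24 = 52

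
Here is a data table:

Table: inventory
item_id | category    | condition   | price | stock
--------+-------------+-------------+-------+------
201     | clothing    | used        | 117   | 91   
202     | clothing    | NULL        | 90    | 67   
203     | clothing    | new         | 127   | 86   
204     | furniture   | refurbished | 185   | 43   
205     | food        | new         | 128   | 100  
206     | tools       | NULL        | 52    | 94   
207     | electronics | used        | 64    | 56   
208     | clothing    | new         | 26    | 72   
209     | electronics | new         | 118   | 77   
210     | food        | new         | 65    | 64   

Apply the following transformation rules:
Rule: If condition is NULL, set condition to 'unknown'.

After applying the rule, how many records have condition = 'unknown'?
2

Step 1: Count records where condition IS NULL
Step 2: Found 2 records with NULL condition
Step 3: These records will have condition set to 'unknown'
Step 4: Records already having condition = 'unknown': 0
Step 5: Answer: 2 + 0 = 2 records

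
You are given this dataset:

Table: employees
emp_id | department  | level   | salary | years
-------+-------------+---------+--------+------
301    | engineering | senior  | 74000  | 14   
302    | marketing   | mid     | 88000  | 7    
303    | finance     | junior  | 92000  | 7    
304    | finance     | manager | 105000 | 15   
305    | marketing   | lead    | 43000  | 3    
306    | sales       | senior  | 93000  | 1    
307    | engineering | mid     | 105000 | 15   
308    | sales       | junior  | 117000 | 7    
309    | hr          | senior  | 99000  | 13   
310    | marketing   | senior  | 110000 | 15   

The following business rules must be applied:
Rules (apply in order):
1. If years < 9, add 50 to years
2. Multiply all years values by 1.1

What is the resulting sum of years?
381.7

Step 1: Apply Rule 1 - Add 50 to records with years < 9
  - 5 records affected: 25 + (5 × 50) = 275
  - Unaffected records: 72
  - Sum after Rule 1: 347
Step 2: Apply Rule 2 - Multiply all by 1.1
  - 347 × 1.1 = 381.7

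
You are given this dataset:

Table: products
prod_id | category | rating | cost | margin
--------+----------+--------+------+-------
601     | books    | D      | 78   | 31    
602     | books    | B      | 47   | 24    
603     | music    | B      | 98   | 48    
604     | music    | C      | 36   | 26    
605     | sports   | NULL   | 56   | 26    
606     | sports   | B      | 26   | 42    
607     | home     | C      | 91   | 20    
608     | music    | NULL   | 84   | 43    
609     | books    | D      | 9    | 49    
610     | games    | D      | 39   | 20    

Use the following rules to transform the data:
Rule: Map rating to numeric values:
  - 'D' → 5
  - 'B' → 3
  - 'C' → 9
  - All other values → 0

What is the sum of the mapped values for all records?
42

Step 1: Apply mapping to each record
Step 2: Count by status:
  'D': 3 records × 5 = 15
  'B': 3 records × 3 = 9
  'C': 2 records × 9 = 18
Step 3: Sum all mapped values = 42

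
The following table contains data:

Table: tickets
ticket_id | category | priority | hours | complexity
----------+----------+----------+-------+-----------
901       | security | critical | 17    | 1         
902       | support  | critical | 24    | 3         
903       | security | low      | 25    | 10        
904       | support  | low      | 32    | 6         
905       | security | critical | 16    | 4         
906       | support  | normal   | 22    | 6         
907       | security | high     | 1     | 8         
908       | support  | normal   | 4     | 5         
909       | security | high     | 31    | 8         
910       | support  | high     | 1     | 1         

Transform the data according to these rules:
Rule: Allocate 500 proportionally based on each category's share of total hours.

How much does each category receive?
security: 260.12, support: 239.88

Step 1: Calculate total hours = 173
Step 2: Calculate each category's proportion:
  security: 90/173 = 52.02% → 260.12
  support: 83/173 = 47.98% → 239.88
Step 3: Verify: sum of allocations ≈ 500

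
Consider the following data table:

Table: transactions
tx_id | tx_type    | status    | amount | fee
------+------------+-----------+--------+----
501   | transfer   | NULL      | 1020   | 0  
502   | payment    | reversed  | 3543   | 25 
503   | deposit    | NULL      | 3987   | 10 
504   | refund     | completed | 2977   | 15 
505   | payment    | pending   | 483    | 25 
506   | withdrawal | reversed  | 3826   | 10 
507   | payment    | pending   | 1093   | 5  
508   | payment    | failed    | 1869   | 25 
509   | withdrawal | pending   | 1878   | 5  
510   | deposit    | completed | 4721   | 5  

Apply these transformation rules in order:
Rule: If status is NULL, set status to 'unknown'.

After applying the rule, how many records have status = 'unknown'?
2

Step 1: Count records where status IS NULL
Step 2: Found 2 records with NULL status
Step 3: These records will have status set to 'unknown'
Step 4: Records already having status = 'unknown': 0
Step 5: Answer: 2 + 0 = 2 records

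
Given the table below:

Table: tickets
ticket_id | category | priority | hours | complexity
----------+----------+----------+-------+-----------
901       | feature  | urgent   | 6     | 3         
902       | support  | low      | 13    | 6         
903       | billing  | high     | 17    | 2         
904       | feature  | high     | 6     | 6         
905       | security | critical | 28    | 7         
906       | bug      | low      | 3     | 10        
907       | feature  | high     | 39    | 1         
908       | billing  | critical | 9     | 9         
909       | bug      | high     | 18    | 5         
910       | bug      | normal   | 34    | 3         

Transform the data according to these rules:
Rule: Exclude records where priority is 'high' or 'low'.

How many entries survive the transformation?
4

Step 1: Count records to exclude
  - 4 (high) + 2 (low) = 6 records
Step 2: Total records: 10
Step 3: Remaining = 10 - 6 = 4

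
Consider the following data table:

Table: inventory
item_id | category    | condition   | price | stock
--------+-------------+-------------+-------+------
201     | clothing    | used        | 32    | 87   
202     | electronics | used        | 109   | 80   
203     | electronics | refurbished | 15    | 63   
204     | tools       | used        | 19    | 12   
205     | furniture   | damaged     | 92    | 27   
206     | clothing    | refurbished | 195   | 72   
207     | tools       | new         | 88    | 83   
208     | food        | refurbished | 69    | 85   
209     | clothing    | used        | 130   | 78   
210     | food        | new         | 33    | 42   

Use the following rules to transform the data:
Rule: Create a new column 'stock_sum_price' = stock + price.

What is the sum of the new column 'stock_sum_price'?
1411

Step 1: For each record, compute stock + price
Example calculations:
  87 + 32 = 119
  80 + 109 = 189
  63 + 15 = 78
  ...
Step 2: Sum all derived values
Step 3: Total = 1411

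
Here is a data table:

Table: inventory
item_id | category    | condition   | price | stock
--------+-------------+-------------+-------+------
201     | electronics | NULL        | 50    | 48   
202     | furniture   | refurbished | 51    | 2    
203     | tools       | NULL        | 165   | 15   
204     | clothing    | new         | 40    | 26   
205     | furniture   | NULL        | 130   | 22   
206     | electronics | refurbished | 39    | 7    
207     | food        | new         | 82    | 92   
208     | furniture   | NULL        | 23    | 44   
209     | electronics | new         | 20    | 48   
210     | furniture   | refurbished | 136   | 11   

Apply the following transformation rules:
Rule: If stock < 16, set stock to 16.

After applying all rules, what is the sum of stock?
344

Step 1: 4 records have stock < 16
Step 2: These records originally summed to 35
Step 3: After setting to minimum: 4 × 16 = 64
Step 4: Unaffected records sum: 280
Step 5: Final sum = 64 + 280 = 344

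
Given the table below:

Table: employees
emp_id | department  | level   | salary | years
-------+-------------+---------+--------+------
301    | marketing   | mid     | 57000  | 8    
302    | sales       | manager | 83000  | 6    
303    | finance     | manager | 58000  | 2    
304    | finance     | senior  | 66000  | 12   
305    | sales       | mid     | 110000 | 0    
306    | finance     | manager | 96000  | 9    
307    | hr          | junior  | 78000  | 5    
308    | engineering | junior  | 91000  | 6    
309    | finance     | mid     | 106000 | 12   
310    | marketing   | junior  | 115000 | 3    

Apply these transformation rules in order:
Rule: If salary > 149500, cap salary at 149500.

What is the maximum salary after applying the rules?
115000

Step 1: Original maximum salary = 115000
Step 2: Check cap of 149500 against maximum
Step 3: No records exceed the cap (max 115000 <= cap 149500), so no capping applies
Step 4: Maximum after transformation = 115000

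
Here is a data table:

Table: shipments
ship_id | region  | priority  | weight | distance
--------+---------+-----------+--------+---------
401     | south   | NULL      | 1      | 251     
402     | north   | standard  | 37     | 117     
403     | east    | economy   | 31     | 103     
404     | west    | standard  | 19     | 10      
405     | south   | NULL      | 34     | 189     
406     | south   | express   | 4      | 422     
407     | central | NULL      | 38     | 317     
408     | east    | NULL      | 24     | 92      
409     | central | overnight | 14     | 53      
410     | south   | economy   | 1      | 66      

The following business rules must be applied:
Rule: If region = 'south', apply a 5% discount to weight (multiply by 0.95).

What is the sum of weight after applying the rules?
201.0

Step 1: Records with region = 'south' have total weight = 40
Step 2: Apply multiplier: 40 × 0.95 = 38.0
Step 3: Other records total: 163
Step 4: Final sum = 38.0 + 163 = 201.0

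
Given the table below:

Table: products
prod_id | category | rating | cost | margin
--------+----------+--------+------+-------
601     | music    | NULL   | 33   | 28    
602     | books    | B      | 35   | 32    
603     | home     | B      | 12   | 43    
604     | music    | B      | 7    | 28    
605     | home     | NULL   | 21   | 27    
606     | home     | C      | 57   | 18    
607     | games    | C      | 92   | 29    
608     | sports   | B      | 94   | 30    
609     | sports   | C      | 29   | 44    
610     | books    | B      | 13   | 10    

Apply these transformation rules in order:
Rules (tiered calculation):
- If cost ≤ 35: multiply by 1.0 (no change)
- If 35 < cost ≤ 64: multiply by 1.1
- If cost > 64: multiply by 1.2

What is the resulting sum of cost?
435.9

Step 1: Tier 1 (cost ≤ 35): 7 records, sum = 150 × 1.0 = 150.0
Step 2: Tier 2 (35 < cost ≤ 64): 1 records, sum = 57 × 1.1 = 62.7
Step 3: Tier 3 (cost > 64): 2 records, sum = 186 × 1.2 = 223.2
Step 4: Final sum = 150.0 + 62.7 + 223.2 = 435.9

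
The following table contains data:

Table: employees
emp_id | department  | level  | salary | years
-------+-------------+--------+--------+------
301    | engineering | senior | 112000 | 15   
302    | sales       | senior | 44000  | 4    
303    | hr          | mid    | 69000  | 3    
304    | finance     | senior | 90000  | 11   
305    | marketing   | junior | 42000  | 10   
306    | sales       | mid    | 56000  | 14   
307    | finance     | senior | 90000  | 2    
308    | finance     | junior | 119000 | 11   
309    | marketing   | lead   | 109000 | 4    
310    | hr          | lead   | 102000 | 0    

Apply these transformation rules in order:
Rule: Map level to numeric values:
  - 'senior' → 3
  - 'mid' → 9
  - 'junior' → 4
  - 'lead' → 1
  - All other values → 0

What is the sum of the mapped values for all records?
40

Step 1: Apply mapping to each record
Step 2: Count by status:
  'senior': 4 records × 3 = 12
  'mid': 2 records × 9 = 18
  'junior': 2 records × 4 = 8
  'lead': 2 records × 1 = 2
Step 3: Sum all mapped values = 40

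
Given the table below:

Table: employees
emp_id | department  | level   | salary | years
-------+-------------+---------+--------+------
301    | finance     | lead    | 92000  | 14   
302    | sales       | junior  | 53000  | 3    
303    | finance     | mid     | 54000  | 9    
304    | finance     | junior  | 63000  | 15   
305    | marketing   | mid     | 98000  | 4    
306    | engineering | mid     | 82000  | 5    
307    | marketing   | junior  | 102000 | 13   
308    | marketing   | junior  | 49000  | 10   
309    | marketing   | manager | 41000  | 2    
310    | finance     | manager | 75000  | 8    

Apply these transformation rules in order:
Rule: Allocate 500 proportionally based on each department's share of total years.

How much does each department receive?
engineering: 30.12, finance: 277.11, marketing: 174.7, sales: 18.07

Step 1: Calculate total years = 83
Step 2: Calculate each department's proportion:
  engineering: 5/83 = 6.02% → 30.12
  finance: 46/83 = 55.42% → 277.11
  marketing: 29/83 = 34.94% → 174.7
  sales: 3/83 = 3.61% → 18.07
Step 3: Verify: sum of allocations ≈ 500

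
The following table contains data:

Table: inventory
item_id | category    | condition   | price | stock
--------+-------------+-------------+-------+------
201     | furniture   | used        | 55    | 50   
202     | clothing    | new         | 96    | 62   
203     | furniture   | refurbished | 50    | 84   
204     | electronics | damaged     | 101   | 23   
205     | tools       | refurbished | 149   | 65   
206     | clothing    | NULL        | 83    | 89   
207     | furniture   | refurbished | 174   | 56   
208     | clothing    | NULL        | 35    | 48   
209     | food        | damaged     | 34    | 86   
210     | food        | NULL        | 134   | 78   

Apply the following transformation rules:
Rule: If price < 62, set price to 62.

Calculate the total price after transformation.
985

Step 1: 4 records have price < 62
Step 2: These records originally summed to 174
Step 3: After setting to minimum: 4 × 62 = 248
Step 4: Unaffected records sum: 737
Step 5: Final sum = 248 + 737 = 985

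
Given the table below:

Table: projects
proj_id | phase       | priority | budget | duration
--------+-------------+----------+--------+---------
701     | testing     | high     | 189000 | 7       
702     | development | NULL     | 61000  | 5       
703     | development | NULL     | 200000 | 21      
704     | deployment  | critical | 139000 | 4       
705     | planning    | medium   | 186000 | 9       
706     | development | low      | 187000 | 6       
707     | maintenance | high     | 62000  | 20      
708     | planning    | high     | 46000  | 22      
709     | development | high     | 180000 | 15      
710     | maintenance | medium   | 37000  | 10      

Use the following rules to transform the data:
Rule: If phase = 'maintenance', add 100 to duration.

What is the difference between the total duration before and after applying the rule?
200

Step 1: Original sum of duration = 119
Step 2: 2 records have phase = 'maintenance'
Step 3: Each affected record changes by 100
Step 4: Total change = 2 × 100 = 200
Step 5: New sum = 119 + 200 = 319
Step 6: Difference = |319 - 119| = 200
        (Sum increased by 200)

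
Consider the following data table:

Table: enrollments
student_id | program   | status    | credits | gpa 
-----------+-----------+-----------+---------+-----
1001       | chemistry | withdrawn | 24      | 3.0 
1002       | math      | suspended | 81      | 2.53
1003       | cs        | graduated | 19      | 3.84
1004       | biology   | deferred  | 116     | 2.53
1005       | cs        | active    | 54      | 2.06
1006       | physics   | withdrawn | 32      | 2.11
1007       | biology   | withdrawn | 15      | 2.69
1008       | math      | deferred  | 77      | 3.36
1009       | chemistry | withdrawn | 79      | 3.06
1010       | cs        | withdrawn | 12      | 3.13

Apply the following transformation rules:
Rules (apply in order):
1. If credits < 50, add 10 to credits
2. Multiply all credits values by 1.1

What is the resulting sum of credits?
614.9

Step 1: Apply Rule 1 - Add 10 to records with credits < 50
  - 5 records affected: 102 + (5 × 10) = 152
  - Unaffected records: 407
  - Sum after Rule 1: 559
Step 2: Apply Rule 2 - Multiply all by 1.1
  - 559 × 1.1 = 614.9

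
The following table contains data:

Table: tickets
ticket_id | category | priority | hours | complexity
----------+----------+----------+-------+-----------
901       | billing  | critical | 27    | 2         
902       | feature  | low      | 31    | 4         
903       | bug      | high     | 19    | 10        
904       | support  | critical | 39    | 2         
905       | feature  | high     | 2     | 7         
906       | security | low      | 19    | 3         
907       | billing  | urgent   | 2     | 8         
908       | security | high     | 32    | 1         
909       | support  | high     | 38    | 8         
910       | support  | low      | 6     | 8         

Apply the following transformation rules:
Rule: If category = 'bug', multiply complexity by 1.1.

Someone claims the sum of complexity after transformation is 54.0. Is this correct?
Yes, the result is correct.

Step 1: Calculate the correct sum after transformation
Step 2: Apply multiplier 1.1 to records where category = 'bug'
Step 3: Correct result = 54.0
Step 4: Claimed result = 54.0
Step 5: 54.0 = 54.0 ✓
Conclusion: The claimed result is correct.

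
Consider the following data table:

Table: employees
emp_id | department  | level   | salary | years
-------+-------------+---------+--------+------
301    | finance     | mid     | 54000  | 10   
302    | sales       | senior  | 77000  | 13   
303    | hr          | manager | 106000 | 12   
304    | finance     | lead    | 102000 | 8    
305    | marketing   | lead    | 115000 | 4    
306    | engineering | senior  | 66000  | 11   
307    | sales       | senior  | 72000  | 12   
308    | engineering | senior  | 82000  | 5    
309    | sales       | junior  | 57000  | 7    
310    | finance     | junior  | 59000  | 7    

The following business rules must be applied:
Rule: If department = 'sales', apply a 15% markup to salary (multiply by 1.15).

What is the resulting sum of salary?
820900.0

Step 1: Records with department = 'sales' have total salary = 206000
Step 2: Apply multiplier: 206000 × 1.15 = 236900.0
Step 3: Other records total: 584000
Step 4: Final sum = 236900.0 + 584000 = 820900.0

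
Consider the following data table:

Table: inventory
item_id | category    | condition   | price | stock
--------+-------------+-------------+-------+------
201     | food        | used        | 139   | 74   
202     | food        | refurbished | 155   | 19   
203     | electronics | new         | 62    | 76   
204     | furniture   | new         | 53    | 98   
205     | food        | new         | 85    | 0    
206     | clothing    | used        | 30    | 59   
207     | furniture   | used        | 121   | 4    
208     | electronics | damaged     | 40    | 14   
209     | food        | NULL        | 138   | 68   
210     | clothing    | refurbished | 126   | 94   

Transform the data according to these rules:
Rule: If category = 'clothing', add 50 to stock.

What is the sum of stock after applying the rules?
606

Step 1: Count records where category = 'clothing': 2
Step 2: Total bonus added: 2 × 50 = 100
Step 3: Original sum of stock: 506
Step 4: Final sum = 506 + 100 = 606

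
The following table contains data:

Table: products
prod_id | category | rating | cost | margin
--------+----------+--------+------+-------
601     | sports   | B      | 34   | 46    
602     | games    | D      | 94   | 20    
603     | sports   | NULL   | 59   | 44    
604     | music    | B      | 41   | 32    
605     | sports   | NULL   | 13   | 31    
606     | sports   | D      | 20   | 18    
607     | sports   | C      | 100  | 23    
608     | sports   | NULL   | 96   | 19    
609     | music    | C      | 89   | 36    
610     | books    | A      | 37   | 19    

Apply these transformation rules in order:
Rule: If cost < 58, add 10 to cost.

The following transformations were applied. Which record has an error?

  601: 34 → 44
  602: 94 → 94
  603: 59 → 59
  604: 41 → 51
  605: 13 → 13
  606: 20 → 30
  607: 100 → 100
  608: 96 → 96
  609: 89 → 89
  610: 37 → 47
Record 605 has an error. The correct transformed value should be 23, not 13.

Step 1: Check each record against the rule
Step 2: Record 605 has cost = 13
Step 3: Since 13 < 58, the bonus should have been applied
Step 4: Correct value = 23, but claimed value = 13
Conclusion: Record 605 has the error.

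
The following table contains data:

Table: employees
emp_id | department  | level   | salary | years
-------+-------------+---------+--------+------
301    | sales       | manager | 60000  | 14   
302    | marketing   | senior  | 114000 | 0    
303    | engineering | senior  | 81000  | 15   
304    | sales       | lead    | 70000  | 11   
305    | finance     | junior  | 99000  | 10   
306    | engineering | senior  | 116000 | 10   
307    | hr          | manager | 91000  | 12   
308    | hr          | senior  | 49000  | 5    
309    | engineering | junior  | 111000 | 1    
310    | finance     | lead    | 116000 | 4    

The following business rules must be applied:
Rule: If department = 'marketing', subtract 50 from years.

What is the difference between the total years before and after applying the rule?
50

Step 1: Original sum of years = 82
Step 2: 1 records have department = 'marketing'
Step 3: Each affected record changes by -50
Step 4: Total change = 1 × -50 = -50
Step 5: New sum = 82 + -50 = 32
Step 6: Difference = |32 - 82| = 50
        (Sum decreased by 50)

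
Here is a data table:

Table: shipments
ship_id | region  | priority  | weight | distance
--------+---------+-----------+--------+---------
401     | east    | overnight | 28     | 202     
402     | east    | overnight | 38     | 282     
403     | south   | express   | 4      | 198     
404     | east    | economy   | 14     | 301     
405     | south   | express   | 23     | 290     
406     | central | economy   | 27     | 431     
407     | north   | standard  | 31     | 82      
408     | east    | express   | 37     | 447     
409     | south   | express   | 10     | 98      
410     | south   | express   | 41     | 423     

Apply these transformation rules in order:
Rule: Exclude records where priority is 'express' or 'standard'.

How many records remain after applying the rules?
4

Step 1: Count records to exclude
  - 5 (express) + 1 (standard) = 6 records
Step 2: Total records: 10
Step 3: Remaining = 10 - 6 = 4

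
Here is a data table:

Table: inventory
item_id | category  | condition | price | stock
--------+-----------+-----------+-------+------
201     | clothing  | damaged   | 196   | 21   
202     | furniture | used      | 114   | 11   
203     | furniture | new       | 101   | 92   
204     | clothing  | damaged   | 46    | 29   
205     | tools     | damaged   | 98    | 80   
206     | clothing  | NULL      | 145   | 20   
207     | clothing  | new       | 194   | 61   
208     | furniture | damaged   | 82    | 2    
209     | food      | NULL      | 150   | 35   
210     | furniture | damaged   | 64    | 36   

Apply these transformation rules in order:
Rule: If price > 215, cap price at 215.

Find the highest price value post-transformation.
196

Step 1: Original maximum price = 196
Step 2: Check cap of 215 against maximum
Step 3: No records exceed the cap (max 196 <= cap 215), so no capping applies
Step 4: Maximum after transformation = 196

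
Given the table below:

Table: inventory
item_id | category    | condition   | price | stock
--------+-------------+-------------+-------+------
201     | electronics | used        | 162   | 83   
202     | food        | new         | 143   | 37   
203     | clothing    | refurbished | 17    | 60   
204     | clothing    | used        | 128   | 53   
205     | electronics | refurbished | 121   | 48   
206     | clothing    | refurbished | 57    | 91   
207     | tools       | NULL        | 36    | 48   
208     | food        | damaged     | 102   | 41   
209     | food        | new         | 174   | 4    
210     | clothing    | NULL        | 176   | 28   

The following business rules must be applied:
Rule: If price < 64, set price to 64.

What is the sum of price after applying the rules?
1198

Step 1: 3 records have price < 64
Step 2: These records originally summed to 110
Step 3: After setting to minimum: 3 × 64 = 192
Step 4: Unaffected records sum: 1006
Step 5: Final sum = 192 + 1006 = 1198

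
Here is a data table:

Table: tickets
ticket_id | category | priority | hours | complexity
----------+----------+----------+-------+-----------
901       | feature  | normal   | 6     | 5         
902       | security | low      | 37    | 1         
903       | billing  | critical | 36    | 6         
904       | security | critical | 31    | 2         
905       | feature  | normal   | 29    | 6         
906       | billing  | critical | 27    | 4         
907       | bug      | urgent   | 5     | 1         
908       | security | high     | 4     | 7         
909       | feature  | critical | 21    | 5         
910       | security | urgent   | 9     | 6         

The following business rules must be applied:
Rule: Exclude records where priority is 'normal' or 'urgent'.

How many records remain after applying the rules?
6

Step 1: Count records to exclude
  - 2 (normal) + 2 (urgent) = 4 records
Step 2: Total records: 10
Step 3: Remaining = 10 - 4 = 6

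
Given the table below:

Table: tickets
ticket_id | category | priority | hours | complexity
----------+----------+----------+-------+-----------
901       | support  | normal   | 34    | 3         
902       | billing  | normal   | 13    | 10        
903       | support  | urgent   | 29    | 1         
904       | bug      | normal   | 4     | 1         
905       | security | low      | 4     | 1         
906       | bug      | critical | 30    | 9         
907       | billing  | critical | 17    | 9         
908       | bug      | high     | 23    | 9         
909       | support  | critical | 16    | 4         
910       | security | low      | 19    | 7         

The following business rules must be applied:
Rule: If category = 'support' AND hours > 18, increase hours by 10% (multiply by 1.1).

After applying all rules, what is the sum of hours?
195.3

Step 1: Find records where category = 'support' AND hours > 18
Step 2: 2 records match, summing to 63
Step 3: After multiplier: 63 × 1.1 = 69.3
Step 4: Unaffected records sum: 126
Step 5: Final sum = 69.3 + 126 = 195.3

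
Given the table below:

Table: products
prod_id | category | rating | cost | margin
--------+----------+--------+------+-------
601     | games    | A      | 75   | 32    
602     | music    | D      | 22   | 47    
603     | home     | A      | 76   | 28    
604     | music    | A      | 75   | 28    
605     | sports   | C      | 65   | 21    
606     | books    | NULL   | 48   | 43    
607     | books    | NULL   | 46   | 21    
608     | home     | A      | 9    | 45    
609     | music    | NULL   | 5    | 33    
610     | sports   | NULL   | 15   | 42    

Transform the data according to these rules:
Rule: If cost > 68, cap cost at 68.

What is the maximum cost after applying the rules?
68

Step 1: Original maximum cost = 76
Step 2: Apply cap at 68
Step 3: 3 records had cost > 68 and were capped
Step 4: Maximum after transformation = 68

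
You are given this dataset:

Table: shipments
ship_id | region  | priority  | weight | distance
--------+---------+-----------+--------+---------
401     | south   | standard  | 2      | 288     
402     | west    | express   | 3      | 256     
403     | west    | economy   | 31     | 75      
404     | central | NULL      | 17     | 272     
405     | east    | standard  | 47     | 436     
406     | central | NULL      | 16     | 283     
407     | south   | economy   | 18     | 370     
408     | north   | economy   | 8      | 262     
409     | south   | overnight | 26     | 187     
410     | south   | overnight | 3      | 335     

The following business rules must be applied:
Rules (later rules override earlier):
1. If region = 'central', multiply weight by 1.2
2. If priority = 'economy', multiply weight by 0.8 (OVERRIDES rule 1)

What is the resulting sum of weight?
166.2

Step 1: Rule 2 takes priority for records with priority = 'economy'
  - 3 records: 57 × 0.8 = 45.6
Step 2: Rule 1 applies to remaining records with region = 'central'
  - 2 records: 33 × 1.2 = 39.6
Step 3: Other records unchanged: 81
Step 4: Final sum = 45.6 + 39.6 + 81 = 166.2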